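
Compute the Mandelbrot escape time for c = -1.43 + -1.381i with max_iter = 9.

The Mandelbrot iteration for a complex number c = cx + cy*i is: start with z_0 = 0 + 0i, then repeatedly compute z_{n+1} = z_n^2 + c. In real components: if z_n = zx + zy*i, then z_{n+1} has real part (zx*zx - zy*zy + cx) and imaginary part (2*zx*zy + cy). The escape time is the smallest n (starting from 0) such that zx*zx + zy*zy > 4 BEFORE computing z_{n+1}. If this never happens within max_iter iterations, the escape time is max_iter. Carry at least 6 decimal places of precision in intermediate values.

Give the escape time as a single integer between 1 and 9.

Answer: 2

Derivation:
z_0 = 0 + 0i, c = -1.4300 + -1.3810i
Iter 1: z = -1.4300 + -1.3810i, |z|^2 = 3.9521
Iter 2: z = -1.2923 + 2.5687i, |z|^2 = 8.2680
Escaped at iteration 2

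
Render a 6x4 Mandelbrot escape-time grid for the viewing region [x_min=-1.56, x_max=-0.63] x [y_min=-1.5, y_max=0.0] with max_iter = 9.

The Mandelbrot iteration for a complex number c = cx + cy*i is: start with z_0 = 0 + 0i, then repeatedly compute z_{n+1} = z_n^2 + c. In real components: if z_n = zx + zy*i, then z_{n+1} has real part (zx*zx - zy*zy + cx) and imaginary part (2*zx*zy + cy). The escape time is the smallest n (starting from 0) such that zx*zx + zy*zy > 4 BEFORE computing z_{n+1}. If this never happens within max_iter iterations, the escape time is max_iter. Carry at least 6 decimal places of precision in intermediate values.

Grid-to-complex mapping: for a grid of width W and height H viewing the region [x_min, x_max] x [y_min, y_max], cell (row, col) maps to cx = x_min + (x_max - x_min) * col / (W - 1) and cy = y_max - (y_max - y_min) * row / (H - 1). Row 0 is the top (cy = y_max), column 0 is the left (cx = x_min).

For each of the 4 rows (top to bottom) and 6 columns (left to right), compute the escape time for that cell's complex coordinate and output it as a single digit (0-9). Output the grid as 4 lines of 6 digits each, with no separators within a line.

(row=0, col=0): c = -1.5600 + 0.0000i → escape time 9
(row=0, col=1): c = -1.3740 + 0.0000i → escape time 9
(row=0, col=2): c = -1.1880 + 0.0000i → escape time 9
(row=0, col=3): c = -1.0020 + 0.0000i → escape time 9
(row=0, col=4): c = -0.8160 + 0.0000i → escape time 9
(row=0, col=5): c = -0.6300 + 0.0000i → escape time 9
(row=1, col=0): c = -1.5600 + -0.5000i → escape time 3
(row=1, col=1): c = -1.3740 + -0.5000i → escape time 3
(row=1, col=2): c = -1.1880 + -0.5000i → escape time 5
(row=1, col=3): c = -1.0020 + -0.5000i → escape time 5
(row=1, col=4): c = -0.8160 + -0.5000i → escape time 6
(row=1, col=5): c = -0.6300 + -0.5000i → escape time 9
(row=2, col=0): c = -1.5600 + -1.0000i → escape time 2
(row=2, col=1): c = -1.3740 + -1.0000i → escape time 3
(row=2, col=2): c = -1.1880 + -1.0000i → escape time 3
(row=2, col=3): c = -1.0020 + -1.0000i → escape time 3
(row=2, col=4): c = -0.8160 + -1.0000i → escape time 3
(row=2, col=5): c = -0.6300 + -1.0000i → escape time 4
(row=3, col=0): c = -1.5600 + -1.5000i → escape time 1
(row=3, col=1): c = -1.3740 + -1.5000i → escape time 1
(row=3, col=2): c = -1.1880 + -1.5000i → escape time 2
(row=3, col=3): c = -1.0020 + -1.5000i → escape time 2
(row=3, col=4): c = -0.8160 + -1.5000i → escape time 2
(row=3, col=5): c = -0.6300 + -1.5000i → escape time 2

Answer: 999999
335569
233334
112222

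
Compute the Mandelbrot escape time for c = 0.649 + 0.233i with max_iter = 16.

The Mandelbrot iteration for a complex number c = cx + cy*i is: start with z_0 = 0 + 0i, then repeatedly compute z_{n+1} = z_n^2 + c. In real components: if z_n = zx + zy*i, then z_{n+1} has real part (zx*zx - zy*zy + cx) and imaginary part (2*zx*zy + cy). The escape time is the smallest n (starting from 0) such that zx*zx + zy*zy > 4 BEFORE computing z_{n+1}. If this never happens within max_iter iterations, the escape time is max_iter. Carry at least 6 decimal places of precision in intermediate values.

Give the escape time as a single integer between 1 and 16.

Answer: 4

Derivation:
z_0 = 0 + 0i, c = 0.6490 + 0.2330i
Iter 1: z = 0.6490 + 0.2330i, |z|^2 = 0.4755
Iter 2: z = 1.0159 + 0.5354i, |z|^2 = 1.3188
Iter 3: z = 1.3944 + 1.3209i, |z|^2 = 3.6891
Iter 4: z = 0.8485 + 3.9167i, |z|^2 = 16.0606
Escaped at iteration 4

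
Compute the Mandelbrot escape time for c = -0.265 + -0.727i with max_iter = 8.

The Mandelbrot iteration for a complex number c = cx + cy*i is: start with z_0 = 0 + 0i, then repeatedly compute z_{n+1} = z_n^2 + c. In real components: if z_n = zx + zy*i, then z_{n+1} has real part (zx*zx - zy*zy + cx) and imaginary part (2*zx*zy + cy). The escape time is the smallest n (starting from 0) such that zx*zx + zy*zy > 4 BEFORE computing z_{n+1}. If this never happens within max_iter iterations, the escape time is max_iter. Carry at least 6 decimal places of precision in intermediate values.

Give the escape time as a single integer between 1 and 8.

z_0 = 0 + 0i, c = -0.2650 + -0.7270i
Iter 1: z = -0.2650 + -0.7270i, |z|^2 = 0.5988
Iter 2: z = -0.7233 + -0.3417i, |z|^2 = 0.6399
Iter 3: z = 0.1414 + -0.2327i, |z|^2 = 0.0742
Iter 4: z = -0.2992 + -0.7928i, |z|^2 = 0.7181
Iter 5: z = -0.8041 + -0.2526i, |z|^2 = 0.7104
Iter 6: z = 0.3177 + -0.3207i, |z|^2 = 0.2038
Iter 7: z = -0.2669 + -0.9308i, |z|^2 = 0.9376

Answer: 8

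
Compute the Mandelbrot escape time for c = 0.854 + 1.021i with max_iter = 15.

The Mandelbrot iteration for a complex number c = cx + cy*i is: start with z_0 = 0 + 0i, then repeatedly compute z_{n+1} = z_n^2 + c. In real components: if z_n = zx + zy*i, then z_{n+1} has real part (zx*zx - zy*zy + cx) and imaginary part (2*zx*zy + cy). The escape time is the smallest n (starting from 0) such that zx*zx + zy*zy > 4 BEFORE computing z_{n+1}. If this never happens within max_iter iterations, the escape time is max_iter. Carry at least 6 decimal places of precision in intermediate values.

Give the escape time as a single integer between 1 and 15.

z_0 = 0 + 0i, c = 0.8540 + 1.0210i
Iter 1: z = 0.8540 + 1.0210i, |z|^2 = 1.7718
Iter 2: z = 0.5409 + 2.7649i, |z|^2 = 7.9370
Escaped at iteration 2

Answer: 2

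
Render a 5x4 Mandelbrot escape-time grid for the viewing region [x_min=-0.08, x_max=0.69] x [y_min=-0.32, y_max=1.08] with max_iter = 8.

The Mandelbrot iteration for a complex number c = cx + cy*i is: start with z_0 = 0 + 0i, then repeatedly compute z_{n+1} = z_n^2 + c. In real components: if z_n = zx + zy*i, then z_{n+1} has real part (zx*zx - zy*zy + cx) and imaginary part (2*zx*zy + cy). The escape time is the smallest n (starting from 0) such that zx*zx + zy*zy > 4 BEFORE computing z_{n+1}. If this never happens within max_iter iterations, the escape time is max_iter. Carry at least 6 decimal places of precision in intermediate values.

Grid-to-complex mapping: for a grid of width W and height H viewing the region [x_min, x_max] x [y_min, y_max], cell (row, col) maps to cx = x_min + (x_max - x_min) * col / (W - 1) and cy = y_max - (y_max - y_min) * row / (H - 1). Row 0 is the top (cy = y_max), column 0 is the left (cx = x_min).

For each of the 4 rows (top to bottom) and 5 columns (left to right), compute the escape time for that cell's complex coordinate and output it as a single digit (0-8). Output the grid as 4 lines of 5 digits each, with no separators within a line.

(row=0, col=0): c = -0.0800 + 1.0800i → escape time 5
(row=0, col=1): c = 0.1125 + 1.0800i → escape time 4
(row=0, col=2): c = 0.3050 + 1.0800i → escape time 3
(row=0, col=3): c = 0.4975 + 1.0800i → escape time 2
(row=0, col=4): c = 0.6900 + 1.0800i → escape time 2
(row=1, col=0): c = -0.0800 + 0.6133i → escape time 8
(row=1, col=1): c = 0.1125 + 0.6133i → escape time 8
(row=1, col=2): c = 0.3050 + 0.6133i → escape time 8
(row=1, col=3): c = 0.4975 + 0.6133i → escape time 4
(row=1, col=4): c = 0.6900 + 0.6133i → escape time 3
(row=2, col=0): c = -0.0800 + 0.1467i → escape time 8
(row=2, col=1): c = 0.1125 + 0.1467i → escape time 8
(row=2, col=2): c = 0.3050 + 0.1467i → escape time 8
(row=2, col=3): c = 0.4975 + 0.1467i → escape time 5
(row=2, col=4): c = 0.6900 + 0.1467i → escape time 3
(row=3, col=0): c = -0.0800 + -0.3200i → escape time 8
(row=3, col=1): c = 0.1125 + -0.3200i → escape time 8
(row=3, col=2): c = 0.3050 + -0.3200i → escape time 8
(row=3, col=3): c = 0.4975 + -0.3200i → escape time 6
(row=3, col=4): c = 0.6900 + -0.3200i → escape time 3

Answer: 54322
88843
88853
88863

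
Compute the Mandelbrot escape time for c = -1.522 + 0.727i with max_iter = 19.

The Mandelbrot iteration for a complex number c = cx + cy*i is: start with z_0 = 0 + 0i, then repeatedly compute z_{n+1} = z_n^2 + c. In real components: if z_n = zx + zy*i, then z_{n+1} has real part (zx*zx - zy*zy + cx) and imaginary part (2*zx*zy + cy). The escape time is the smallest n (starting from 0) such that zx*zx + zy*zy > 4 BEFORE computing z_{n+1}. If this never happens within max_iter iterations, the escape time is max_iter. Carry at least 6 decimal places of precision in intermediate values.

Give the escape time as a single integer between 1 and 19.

z_0 = 0 + 0i, c = -1.5220 + 0.7270i
Iter 1: z = -1.5220 + 0.7270i, |z|^2 = 2.8450
Iter 2: z = 0.2660 + -1.4860i, |z|^2 = 2.2789
Iter 3: z = -3.6594 + -0.0634i, |z|^2 = 13.3954
Escaped at iteration 3

Answer: 3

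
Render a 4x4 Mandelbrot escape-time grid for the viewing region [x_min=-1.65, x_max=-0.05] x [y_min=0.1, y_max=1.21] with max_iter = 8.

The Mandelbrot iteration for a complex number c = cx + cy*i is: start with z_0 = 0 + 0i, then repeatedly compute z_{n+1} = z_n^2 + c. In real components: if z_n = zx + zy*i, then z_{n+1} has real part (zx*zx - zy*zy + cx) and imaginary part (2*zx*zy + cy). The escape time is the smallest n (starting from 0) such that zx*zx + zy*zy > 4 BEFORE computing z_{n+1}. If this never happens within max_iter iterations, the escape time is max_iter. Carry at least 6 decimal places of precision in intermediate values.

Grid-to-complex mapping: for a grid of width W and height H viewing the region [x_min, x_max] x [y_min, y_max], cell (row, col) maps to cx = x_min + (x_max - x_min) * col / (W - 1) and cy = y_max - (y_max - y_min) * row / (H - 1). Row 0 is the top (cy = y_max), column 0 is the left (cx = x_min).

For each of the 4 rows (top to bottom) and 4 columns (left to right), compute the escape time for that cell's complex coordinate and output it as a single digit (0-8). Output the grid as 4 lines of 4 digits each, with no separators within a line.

(row=0, col=0): c = -1.6500 + 1.2100i → escape time 1
(row=0, col=1): c = -1.1167 + 1.2100i → escape time 2
(row=0, col=2): c = -0.5833 + 1.2100i → escape time 3
(row=0, col=3): c = -0.0500 + 1.2100i → escape time 3
(row=1, col=0): c = -1.6500 + 0.8400i → escape time 3
(row=1, col=1): c = -1.1167 + 0.8400i → escape time 3
(row=1, col=2): c = -0.5833 + 0.8400i → escape time 4
(row=1, col=3): c = -0.0500 + 0.8400i → escape time 8
(row=2, col=0): c = -1.6500 + 0.4700i → escape time 3
(row=2, col=1): c = -1.1167 + 0.4700i → escape time 5
(row=2, col=2): c = -0.5833 + 0.4700i → escape time 8
(row=2, col=3): c = -0.0500 + 0.4700i → escape time 8
(row=3, col=0): c = -1.6500 + 0.1000i → escape time 6
(row=3, col=1): c = -1.1167 + 0.1000i → escape time 8
(row=3, col=2): c = -0.5833 + 0.1000i → escape time 8
(row=3, col=3): c = -0.0500 + 0.1000i → escape time 8

Answer: 1233
3348
3588
6888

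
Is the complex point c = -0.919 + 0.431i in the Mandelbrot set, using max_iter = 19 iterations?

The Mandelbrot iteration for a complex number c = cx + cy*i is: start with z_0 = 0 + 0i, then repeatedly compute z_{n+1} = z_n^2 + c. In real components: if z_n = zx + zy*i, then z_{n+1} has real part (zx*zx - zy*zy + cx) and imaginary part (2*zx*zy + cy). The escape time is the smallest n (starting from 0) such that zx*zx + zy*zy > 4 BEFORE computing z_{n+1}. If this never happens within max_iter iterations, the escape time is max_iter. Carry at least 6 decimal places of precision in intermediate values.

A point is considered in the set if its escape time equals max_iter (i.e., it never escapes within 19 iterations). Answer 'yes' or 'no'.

Answer: no

Derivation:
z_0 = 0 + 0i, c = -0.9190 + 0.4310i
Iter 1: z = -0.9190 + 0.4310i, |z|^2 = 1.0303
Iter 2: z = -0.2602 + -0.3612i, |z|^2 = 0.1982
Iter 3: z = -0.9817 + 0.6190i, |z|^2 = 1.3469
Iter 4: z = -0.3383 + -0.7843i, |z|^2 = 0.7296
Iter 5: z = -1.4197 + 0.9616i, |z|^2 = 2.9404
Iter 6: z = 0.1718 + -2.2995i, |z|^2 = 5.3173
Escaped at iteration 6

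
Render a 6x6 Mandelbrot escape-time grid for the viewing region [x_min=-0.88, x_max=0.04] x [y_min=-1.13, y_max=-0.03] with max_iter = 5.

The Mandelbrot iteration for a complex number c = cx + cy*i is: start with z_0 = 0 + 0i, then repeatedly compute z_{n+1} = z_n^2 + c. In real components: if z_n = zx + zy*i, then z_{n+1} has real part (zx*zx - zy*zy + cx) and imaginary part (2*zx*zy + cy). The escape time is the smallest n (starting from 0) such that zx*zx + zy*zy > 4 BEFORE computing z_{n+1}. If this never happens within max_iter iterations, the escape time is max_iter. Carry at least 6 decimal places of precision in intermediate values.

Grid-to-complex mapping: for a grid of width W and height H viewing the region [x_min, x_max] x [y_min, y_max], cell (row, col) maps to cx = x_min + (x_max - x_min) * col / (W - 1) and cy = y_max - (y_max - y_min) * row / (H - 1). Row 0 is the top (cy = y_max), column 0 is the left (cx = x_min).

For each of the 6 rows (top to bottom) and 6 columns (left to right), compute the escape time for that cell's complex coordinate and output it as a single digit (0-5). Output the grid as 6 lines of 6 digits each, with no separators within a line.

Answer: 555555
555555
555555
455555
344555
333454

Derivation:
(row=0, col=0): c = -0.8800 + -0.0300i → escape time 5
(row=0, col=1): c = -0.6960 + -0.0300i → escape time 5
(row=0, col=2): c = -0.5120 + -0.0300i → escape time 5
(row=0, col=3): c = -0.3280 + -0.0300i → escape time 5
(row=0, col=4): c = -0.1440 + -0.0300i → escape time 5
(row=0, col=5): c = 0.0400 + -0.0300i → escape time 5
(row=1, col=0): c = -0.8800 + -0.2500i → escape time 5
(row=1, col=1): c = -0.6960 + -0.2500i → escape time 5
(row=1, col=2): c = -0.5120 + -0.2500i → escape time 5
(row=1, col=3): c = -0.3280 + -0.2500i → escape time 5
(row=1, col=4): c = -0.1440 + -0.2500i → escape time 5
(row=1, col=5): c = 0.0400 + -0.2500i → escape time 5
(row=2, col=0): c = -0.8800 + -0.4700i → escape time 5
(row=2, col=1): c = -0.6960 + -0.4700i → escape time 5
(row=2, col=2): c = -0.5120 + -0.4700i → escape time 5
(row=2, col=3): c = -0.3280 + -0.4700i → escape time 5
(row=2, col=4): c = -0.1440 + -0.4700i → escape time 5
(row=2, col=5): c = 0.0400 + -0.4700i → escape time 5
(row=3, col=0): c = -0.8800 + -0.6900i → escape time 4
(row=3, col=1): c = -0.6960 + -0.6900i → escape time 5
(row=3, col=2): c = -0.5120 + -0.6900i → escape time 5
(row=3, col=3): c = -0.3280 + -0.6900i → escape time 5
(row=3, col=4): c = -0.1440 + -0.6900i → escape time 5
(row=3, col=5): c = 0.0400 + -0.6900i → escape time 5
(row=4, col=0): c = -0.8800 + -0.9100i → escape time 3
(row=4, col=1): c = -0.6960 + -0.9100i → escape time 4
(row=4, col=2): c = -0.5120 + -0.9100i → escape time 4
(row=4, col=3): c = -0.3280 + -0.9100i → escape time 5
(row=4, col=4): c = -0.1440 + -0.9100i → escape time 5
(row=4, col=5): c = 0.0400 + -0.9100i → escape time 5
(row=5, col=0): c = -0.8800 + -1.1300i → escape time 3
(row=5, col=1): c = -0.6960 + -1.1300i → escape time 3
(row=5, col=2): c = -0.5120 + -1.1300i → escape time 3
(row=5, col=3): c = -0.3280 + -1.1300i → escape time 4
(row=5, col=4): c = -0.1440 + -1.1300i → escape time 5
(row=5, col=5): c = 0.0400 + -1.1300i → escape time 4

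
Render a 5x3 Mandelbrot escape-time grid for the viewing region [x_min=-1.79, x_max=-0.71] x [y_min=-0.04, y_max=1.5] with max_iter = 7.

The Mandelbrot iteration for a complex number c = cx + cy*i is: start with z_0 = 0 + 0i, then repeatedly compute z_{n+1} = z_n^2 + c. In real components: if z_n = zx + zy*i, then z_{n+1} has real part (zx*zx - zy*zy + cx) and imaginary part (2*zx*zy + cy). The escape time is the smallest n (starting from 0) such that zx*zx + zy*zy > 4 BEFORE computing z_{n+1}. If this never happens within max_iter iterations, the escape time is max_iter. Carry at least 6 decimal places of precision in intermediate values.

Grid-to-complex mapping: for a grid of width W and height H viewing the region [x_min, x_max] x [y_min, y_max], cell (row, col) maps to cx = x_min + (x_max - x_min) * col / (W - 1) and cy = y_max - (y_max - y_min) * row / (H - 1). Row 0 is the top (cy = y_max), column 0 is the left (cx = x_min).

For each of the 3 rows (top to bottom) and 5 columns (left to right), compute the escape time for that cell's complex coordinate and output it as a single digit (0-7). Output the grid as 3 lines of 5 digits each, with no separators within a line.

(row=0, col=0): c = -1.7900 + 1.5000i → escape time 1
(row=0, col=1): c = -1.5200 + 1.5000i → escape time 1
(row=0, col=2): c = -1.2500 + 1.5000i → escape time 2
(row=0, col=3): c = -0.9800 + 1.5000i → escape time 2
(row=0, col=4): c = -0.7100 + 1.5000i → escape time 2
(row=1, col=0): c = -1.7900 + 0.7300i → escape time 2
(row=1, col=1): c = -1.5200 + 0.7300i → escape time 3
(row=1, col=2): c = -1.2500 + 0.7300i → escape time 3
(row=1, col=3): c = -0.9800 + 0.7300i → escape time 4
(row=1, col=4): c = -0.7100 + 0.7300i → escape time 4
(row=2, col=0): c = -1.7900 + -0.0400i → escape time 7
(row=2, col=1): c = -1.5200 + -0.0400i → escape time 7
(row=2, col=2): c = -1.2500 + -0.0400i → escape time 7
(row=2, col=3): c = -0.9800 + -0.0400i → escape time 7
(row=2, col=4): c = -0.7100 + -0.0400i → escape time 7

Answer: 11222
23344
77777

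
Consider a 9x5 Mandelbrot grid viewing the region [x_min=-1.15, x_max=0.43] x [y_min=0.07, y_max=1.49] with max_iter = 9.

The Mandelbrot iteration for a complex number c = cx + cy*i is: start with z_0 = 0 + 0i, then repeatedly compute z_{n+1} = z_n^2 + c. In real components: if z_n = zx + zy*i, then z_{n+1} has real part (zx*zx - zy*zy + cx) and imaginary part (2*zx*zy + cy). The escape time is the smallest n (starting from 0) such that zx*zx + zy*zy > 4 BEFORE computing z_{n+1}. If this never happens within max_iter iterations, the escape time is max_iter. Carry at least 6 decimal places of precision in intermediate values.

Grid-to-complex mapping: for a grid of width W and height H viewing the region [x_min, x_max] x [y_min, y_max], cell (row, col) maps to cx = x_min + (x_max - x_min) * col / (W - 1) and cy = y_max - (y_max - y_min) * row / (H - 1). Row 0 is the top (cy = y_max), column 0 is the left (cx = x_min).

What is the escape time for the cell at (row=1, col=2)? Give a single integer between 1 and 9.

Answer: 3

Derivation:
z_0 = 0 + 0i, c = -0.7550 + 1.1350i
Iter 1: z = -0.7550 + 1.1350i, |z|^2 = 1.8582
Iter 2: z = -1.4732 + -0.5788i, |z|^2 = 2.5054
Iter 3: z = 1.0803 + 2.8405i, |z|^2 = 9.2355
Escaped at iteration 3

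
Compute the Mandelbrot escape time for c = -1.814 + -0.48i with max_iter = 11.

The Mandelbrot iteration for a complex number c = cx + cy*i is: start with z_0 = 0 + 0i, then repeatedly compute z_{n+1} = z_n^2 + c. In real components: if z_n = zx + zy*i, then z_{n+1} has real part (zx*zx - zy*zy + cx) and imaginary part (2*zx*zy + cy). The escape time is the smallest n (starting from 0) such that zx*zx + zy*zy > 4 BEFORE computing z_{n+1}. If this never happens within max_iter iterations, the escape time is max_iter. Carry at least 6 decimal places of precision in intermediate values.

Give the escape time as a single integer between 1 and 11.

z_0 = 0 + 0i, c = -1.8140 + -0.4800i
Iter 1: z = -1.8140 + -0.4800i, |z|^2 = 3.5210
Iter 2: z = 1.2462 + 1.2614i, |z|^2 = 3.1442
Iter 3: z = -1.8522 + 2.6640i, |z|^2 = 10.5277
Escaped at iteration 3

Answer: 3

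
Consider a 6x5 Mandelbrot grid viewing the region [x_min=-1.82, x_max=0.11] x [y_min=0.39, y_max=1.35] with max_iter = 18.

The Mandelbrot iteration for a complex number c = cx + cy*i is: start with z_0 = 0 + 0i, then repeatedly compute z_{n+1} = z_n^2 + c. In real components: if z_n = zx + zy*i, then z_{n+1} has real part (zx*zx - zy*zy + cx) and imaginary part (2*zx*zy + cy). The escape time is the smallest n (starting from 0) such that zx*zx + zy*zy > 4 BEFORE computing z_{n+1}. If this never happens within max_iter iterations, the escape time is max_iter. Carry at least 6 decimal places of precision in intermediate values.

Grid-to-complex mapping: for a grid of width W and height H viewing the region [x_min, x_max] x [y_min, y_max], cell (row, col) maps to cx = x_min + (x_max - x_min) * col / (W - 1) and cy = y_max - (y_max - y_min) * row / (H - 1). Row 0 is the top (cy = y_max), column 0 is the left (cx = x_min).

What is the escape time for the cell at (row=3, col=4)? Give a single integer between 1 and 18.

Answer: 18

Derivation:
z_0 = 0 + 0i, c = -0.2760 + 0.6300i
Iter 1: z = -0.2760 + 0.6300i, |z|^2 = 0.4731
Iter 2: z = -0.5967 + 0.2822i, |z|^2 = 0.4357
Iter 3: z = 0.0004 + 0.2932i, |z|^2 = 0.0859
Iter 4: z = -0.3619 + 0.6302i, |z|^2 = 0.5282
Iter 5: z = -0.5422 + 0.1738i, |z|^2 = 0.3242
Iter 6: z = -0.0122 + 0.4416i, |z|^2 = 0.1951
Iter 7: z = -0.4708 + 0.6192i, |z|^2 = 0.6051
Iter 8: z = -0.4378 + 0.0469i, |z|^2 = 0.1938
Iter 9: z = -0.0866 + 0.5889i, |z|^2 = 0.3543
Iter 10: z = -0.6153 + 0.5280i, |z|^2 = 0.6575
Iter 11: z = -0.1762 + -0.0198i, |z|^2 = 0.0314
Iter 12: z = -0.2454 + 0.6370i, |z|^2 = 0.4660
Iter 13: z = -0.6216 + 0.3174i, |z|^2 = 0.4871
Iter 14: z = 0.0096 + 0.2354i, |z|^2 = 0.0555
Iter 15: z = -0.3313 + 0.6345i, |z|^2 = 0.5124
Iter 16: z = -0.5688 + 0.2095i, |z|^2 = 0.3675
Iter 17: z = 0.0037 + 0.3916i, |z|^2 = 0.1534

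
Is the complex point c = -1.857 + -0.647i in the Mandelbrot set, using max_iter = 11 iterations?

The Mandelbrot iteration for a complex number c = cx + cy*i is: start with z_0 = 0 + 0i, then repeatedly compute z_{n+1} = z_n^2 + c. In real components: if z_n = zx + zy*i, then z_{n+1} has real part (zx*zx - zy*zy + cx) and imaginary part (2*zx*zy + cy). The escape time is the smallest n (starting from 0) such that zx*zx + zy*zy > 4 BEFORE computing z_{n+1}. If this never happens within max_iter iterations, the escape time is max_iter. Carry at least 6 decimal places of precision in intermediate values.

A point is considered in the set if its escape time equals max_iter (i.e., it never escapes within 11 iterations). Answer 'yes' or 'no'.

Answer: no

Derivation:
z_0 = 0 + 0i, c = -1.8570 + -0.6470i
Iter 1: z = -1.8570 + -0.6470i, |z|^2 = 3.8671
Iter 2: z = 1.1728 + 1.7560i, |z|^2 = 4.4589
Escaped at iteration 2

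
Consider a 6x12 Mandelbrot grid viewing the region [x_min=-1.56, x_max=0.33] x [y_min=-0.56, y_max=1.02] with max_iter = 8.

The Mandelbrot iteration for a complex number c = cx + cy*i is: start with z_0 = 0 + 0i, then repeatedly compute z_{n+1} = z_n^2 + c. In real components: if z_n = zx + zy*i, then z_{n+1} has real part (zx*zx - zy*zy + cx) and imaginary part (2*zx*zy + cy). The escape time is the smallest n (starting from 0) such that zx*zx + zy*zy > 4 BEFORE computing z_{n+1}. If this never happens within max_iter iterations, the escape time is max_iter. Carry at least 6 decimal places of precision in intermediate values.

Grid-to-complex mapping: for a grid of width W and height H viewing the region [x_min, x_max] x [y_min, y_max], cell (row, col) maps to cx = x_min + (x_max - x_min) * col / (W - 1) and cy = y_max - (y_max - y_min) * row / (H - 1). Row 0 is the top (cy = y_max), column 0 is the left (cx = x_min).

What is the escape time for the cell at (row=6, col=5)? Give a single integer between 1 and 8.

z_0 = 0 + 0i, c = 0.3300 + 0.1582i
Iter 1: z = 0.3300 + 0.1582i, |z|^2 = 0.1339
Iter 2: z = 0.4139 + 0.2626i, |z|^2 = 0.2402
Iter 3: z = 0.4323 + 0.3755i, |z|^2 = 0.3280
Iter 4: z = 0.3759 + 0.4829i, |z|^2 = 0.3745
Iter 5: z = 0.2381 + 0.5212i, |z|^2 = 0.3284
Iter 6: z = 0.1150 + 0.4064i, |z|^2 = 0.1784
Iter 7: z = 0.1781 + 0.2517i, |z|^2 = 0.0950

Answer: 8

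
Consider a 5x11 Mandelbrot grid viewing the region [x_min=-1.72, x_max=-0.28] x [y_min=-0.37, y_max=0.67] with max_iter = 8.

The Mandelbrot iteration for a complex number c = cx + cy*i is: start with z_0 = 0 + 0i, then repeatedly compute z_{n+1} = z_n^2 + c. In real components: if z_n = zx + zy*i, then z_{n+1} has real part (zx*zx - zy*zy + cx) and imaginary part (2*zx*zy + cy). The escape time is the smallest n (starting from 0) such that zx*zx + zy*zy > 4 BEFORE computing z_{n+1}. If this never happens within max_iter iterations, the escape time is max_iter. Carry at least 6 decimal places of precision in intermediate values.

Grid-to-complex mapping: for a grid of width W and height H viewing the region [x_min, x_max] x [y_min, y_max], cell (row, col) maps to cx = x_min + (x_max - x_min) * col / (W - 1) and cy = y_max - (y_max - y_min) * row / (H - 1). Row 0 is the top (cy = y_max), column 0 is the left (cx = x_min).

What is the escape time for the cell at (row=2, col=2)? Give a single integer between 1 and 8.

Answer: 5

Derivation:
z_0 = 0 + 0i, c = -1.0000 + 0.4620i
Iter 1: z = -1.0000 + 0.4620i, |z|^2 = 1.2134
Iter 2: z = -0.2134 + -0.4620i, |z|^2 = 0.2590
Iter 3: z = -1.1679 + 0.6592i, |z|^2 = 1.7985
Iter 4: z = -0.0706 + -1.0778i, |z|^2 = 1.1666
Iter 5: z = -2.1566 + 0.6142i, |z|^2 = 5.0284
Escaped at iteration 5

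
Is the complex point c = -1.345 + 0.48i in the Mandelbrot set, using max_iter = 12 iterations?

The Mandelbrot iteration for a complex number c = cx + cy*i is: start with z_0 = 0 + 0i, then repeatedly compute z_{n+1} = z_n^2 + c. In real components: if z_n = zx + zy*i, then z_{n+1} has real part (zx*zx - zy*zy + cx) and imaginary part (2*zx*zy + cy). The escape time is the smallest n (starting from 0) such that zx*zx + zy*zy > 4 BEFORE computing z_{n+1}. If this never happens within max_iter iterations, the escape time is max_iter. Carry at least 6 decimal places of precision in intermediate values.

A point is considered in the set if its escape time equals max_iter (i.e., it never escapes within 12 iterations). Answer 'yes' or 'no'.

Answer: no

Derivation:
z_0 = 0 + 0i, c = -1.3450 + 0.4800i
Iter 1: z = -1.3450 + 0.4800i, |z|^2 = 2.0394
Iter 2: z = 0.2336 + -0.8112i, |z|^2 = 0.7126
Iter 3: z = -1.9485 + 0.1010i, |z|^2 = 3.8067
Iter 4: z = 2.4413 + 0.0865i, |z|^2 = 5.9675
Escaped at iteration 4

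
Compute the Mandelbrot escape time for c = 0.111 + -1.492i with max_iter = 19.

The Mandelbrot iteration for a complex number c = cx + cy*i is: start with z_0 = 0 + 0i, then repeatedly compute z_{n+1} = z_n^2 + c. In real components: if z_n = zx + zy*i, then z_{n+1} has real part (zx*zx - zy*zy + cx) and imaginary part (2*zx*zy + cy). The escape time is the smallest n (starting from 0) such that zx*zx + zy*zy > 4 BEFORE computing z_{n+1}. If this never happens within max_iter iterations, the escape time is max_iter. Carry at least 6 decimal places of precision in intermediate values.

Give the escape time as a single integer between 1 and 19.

z_0 = 0 + 0i, c = 0.1110 + -1.4920i
Iter 1: z = 0.1110 + -1.4920i, |z|^2 = 2.2384
Iter 2: z = -2.1027 + -1.8232i, |z|^2 = 7.7457
Escaped at iteration 2

Answer: 2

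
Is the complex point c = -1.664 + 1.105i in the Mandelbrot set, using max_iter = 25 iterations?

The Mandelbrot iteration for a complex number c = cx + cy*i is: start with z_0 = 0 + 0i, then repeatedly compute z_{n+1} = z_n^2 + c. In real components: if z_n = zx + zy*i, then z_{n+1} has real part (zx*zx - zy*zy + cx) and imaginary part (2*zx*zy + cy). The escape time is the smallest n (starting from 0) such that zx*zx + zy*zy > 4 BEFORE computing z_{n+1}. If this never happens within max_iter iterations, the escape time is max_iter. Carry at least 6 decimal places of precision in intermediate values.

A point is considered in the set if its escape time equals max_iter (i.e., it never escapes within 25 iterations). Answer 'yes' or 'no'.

z_0 = 0 + 0i, c = -1.6640 + 1.1050i
Iter 1: z = -1.6640 + 1.1050i, |z|^2 = 3.9899
Iter 2: z = -0.1161 + -2.5724i, |z|^2 = 6.6309
Escaped at iteration 2

Answer: no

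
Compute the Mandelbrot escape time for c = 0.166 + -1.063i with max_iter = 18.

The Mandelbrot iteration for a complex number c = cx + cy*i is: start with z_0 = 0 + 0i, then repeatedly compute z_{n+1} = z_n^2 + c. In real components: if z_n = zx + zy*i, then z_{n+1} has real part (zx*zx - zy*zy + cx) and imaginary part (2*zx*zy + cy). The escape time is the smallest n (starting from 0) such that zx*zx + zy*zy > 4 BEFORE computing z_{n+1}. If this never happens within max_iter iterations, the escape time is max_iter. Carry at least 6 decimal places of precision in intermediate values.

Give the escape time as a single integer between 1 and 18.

z_0 = 0 + 0i, c = 0.1660 + -1.0630i
Iter 1: z = 0.1660 + -1.0630i, |z|^2 = 1.1575
Iter 2: z = -0.9364 + -1.4159i, |z|^2 = 2.8817
Iter 3: z = -0.9619 + 1.5888i, |z|^2 = 3.4495
Iter 4: z = -1.4328 + -4.1196i, |z|^2 = 19.0243
Escaped at iteration 4

Answer: 4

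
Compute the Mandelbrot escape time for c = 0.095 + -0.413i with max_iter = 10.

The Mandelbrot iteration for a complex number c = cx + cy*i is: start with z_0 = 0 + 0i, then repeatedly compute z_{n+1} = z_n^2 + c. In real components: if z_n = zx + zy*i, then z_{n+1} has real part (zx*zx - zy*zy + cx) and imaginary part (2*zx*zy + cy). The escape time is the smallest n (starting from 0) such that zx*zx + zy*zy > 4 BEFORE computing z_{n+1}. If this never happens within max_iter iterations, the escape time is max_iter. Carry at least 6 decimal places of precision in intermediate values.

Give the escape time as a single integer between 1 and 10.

z_0 = 0 + 0i, c = 0.0950 + -0.4130i
Iter 1: z = 0.0950 + -0.4130i, |z|^2 = 0.1796
Iter 2: z = -0.0665 + -0.4915i, |z|^2 = 0.2460
Iter 3: z = -0.1421 + -0.3476i, |z|^2 = 0.1410
Iter 4: z = -0.0056 + -0.3142i, |z|^2 = 0.0988
Iter 5: z = -0.0037 + -0.4095i, |z|^2 = 0.1677
Iter 6: z = -0.0726 + -0.4100i, |z|^2 = 0.1734
Iter 7: z = -0.0678 + -0.3534i, |z|^2 = 0.1295
Iter 8: z = -0.0253 + -0.3651i, |z|^2 = 0.1339
Iter 9: z = -0.0376 + -0.3945i, |z|^2 = 0.1571

Answer: 10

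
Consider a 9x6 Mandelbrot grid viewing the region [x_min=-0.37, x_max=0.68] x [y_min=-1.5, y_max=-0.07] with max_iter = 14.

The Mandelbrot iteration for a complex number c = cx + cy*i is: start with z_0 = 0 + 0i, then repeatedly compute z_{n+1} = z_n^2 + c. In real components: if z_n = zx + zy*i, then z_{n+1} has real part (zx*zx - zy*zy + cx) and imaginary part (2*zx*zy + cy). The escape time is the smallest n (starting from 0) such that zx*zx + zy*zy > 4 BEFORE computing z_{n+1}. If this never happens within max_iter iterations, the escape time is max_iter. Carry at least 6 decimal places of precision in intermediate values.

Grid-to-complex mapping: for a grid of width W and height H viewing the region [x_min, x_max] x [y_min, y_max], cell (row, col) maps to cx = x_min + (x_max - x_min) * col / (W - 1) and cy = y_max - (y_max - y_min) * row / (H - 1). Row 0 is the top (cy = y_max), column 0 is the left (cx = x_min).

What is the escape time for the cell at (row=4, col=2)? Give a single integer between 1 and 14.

Answer: 3

Derivation:
z_0 = 0 + 0i, c = -0.1075 + -1.2140i
Iter 1: z = -0.1075 + -1.2140i, |z|^2 = 1.4854
Iter 2: z = -1.5697 + -0.9530i, |z|^2 = 3.3723
Iter 3: z = 1.4484 + 1.7779i, |z|^2 = 5.2587
Escaped at iteration 3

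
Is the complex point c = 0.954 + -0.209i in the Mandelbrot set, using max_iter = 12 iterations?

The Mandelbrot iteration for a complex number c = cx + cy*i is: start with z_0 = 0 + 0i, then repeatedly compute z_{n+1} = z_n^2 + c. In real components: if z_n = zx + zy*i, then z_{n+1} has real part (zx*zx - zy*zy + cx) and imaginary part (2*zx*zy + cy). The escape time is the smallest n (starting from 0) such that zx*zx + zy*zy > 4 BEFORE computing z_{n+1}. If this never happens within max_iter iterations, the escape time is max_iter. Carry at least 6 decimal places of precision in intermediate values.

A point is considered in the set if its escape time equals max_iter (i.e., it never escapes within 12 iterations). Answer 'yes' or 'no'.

z_0 = 0 + 0i, c = 0.9540 + -0.2090i
Iter 1: z = 0.9540 + -0.2090i, |z|^2 = 0.9538
Iter 2: z = 1.8204 + -0.6078i, |z|^2 = 3.6834
Iter 3: z = 3.8986 + -2.4218i, |z|^2 = 21.0643
Escaped at iteration 3

Answer: no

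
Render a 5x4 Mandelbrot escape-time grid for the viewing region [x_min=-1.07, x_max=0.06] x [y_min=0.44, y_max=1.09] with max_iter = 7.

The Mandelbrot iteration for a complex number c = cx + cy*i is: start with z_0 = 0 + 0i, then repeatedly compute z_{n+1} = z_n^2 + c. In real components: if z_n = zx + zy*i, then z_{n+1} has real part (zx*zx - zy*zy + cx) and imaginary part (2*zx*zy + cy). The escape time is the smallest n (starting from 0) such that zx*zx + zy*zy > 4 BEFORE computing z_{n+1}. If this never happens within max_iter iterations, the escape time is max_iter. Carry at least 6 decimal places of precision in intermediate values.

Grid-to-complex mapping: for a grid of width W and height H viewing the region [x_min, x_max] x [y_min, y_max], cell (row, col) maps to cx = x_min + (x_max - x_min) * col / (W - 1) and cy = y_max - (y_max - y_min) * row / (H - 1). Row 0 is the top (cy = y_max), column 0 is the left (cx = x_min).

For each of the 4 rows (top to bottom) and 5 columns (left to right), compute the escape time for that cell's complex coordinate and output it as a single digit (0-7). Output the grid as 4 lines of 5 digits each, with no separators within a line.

Answer: 33474
34476
45777
57777

Derivation:
(row=0, col=0): c = -1.0700 + 1.0900i → escape time 3
(row=0, col=1): c = -0.7875 + 1.0900i → escape time 3
(row=0, col=2): c = -0.5050 + 1.0900i → escape time 4
(row=0, col=3): c = -0.2225 + 1.0900i → escape time 7
(row=0, col=4): c = 0.0600 + 1.0900i → escape time 4
(row=1, col=0): c = -1.0700 + 0.8733i → escape time 3
(row=1, col=1): c = -0.7875 + 0.8733i → escape time 4
(row=1, col=2): c = -0.5050 + 0.8733i → escape time 4
(row=1, col=3): c = -0.2225 + 0.8733i → escape time 7
(row=1, col=4): c = 0.0600 + 0.8733i → escape time 6
(row=2, col=0): c = -1.0700 + 0.6567i → escape time 4
(row=2, col=1): c = -0.7875 + 0.6567i → escape time 5
(row=2, col=2): c = -0.5050 + 0.6567i → escape time 7
(row=2, col=3): c = -0.2225 + 0.6567i → escape time 7
(row=2, col=4): c = 0.0600 + 0.6567i → escape time 7
(row=3, col=0): c = -1.0700 + 0.4400i → escape time 5
(row=3, col=1): c = -0.7875 + 0.4400i → escape time 7
(row=3, col=2): c = -0.5050 + 0.4400i → escape time 7
(row=3, col=3): c = -0.2225 + 0.4400i → escape time 7
(row=3, col=4): c = 0.0600 + 0.4400i → escape time 7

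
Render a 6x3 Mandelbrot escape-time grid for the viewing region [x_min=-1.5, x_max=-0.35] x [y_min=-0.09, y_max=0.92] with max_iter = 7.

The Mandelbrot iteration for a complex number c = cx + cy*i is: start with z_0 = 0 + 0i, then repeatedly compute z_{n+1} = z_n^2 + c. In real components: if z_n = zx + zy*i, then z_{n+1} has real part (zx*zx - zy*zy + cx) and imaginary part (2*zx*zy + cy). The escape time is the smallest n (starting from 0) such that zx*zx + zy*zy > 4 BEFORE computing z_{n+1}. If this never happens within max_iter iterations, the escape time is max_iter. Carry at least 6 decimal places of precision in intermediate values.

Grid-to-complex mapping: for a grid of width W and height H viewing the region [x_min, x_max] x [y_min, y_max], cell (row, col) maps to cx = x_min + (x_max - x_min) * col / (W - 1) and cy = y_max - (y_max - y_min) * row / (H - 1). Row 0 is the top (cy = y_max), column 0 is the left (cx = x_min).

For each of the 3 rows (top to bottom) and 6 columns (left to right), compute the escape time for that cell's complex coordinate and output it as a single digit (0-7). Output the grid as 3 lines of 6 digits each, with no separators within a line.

(row=0, col=0): c = -1.5000 + 0.9200i → escape time 3
(row=0, col=1): c = -1.2700 + 0.9200i → escape time 3
(row=0, col=2): c = -1.0400 + 0.9200i → escape time 3
(row=0, col=3): c = -0.8100 + 0.9200i → escape time 3
(row=0, col=4): c = -0.5800 + 0.9200i → escape time 4
(row=0, col=5): c = -0.3500 + 0.9200i → escape time 5
(row=1, col=0): c = -1.5000 + 0.4150i → escape time 4
(row=1, col=1): c = -1.2700 + 0.4150i → escape time 7
(row=1, col=2): c = -1.0400 + 0.4150i → escape time 6
(row=1, col=3): c = -0.8100 + 0.4150i → escape time 7
(row=1, col=4): c = -0.5800 + 0.4150i → escape time 7
(row=1, col=5): c = -0.3500 + 0.4150i → escape time 7
(row=2, col=0): c = -1.5000 + -0.0900i → escape time 7
(row=2, col=1): c = -1.2700 + -0.0900i → escape time 7
(row=2, col=2): c = -1.0400 + -0.0900i → escape time 7
(row=2, col=3): c = -0.8100 + -0.0900i → escape time 7
(row=2, col=4): c = -0.5800 + -0.0900i → escape time 7
(row=2, col=5): c = -0.3500 + -0.0900i → escape time 7

Answer: 333345
476777
777777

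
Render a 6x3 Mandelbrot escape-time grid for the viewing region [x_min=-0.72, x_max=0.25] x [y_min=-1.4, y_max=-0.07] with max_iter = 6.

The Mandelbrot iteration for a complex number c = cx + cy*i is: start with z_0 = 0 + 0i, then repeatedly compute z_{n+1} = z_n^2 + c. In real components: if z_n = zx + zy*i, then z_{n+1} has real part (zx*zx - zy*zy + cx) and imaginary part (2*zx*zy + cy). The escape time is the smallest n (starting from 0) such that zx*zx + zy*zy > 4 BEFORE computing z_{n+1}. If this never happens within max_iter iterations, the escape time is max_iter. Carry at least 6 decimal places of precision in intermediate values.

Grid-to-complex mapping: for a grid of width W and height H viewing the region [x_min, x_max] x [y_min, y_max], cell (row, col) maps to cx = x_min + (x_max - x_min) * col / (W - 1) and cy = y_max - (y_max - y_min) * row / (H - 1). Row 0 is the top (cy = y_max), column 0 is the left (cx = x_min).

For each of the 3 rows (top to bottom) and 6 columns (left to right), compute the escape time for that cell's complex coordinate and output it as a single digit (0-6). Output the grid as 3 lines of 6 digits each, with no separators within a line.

Answer: 666666
466666
222222

Derivation:
(row=0, col=0): c = -0.7200 + -0.0700i → escape time 6
(row=0, col=1): c = -0.5260 + -0.0700i → escape time 6
(row=0, col=2): c = -0.3320 + -0.0700i → escape time 6
(row=0, col=3): c = -0.1380 + -0.0700i → escape time 6
(row=0, col=4): c = 0.0560 + -0.0700i → escape time 6
(row=0, col=5): c = 0.2500 + -0.0700i → escape time 6
(row=1, col=0): c = -0.7200 + -0.7350i → escape time 4
(row=1, col=1): c = -0.5260 + -0.7350i → escape time 6
(row=1, col=2): c = -0.3320 + -0.7350i → escape time 6
(row=1, col=3): c = -0.1380 + -0.7350i → escape time 6
(row=1, col=4): c = 0.0560 + -0.7350i → escape time 6
(row=1, col=5): c = 0.2500 + -0.7350i → escape time 6
(row=2, col=0): c = -0.7200 + -1.4000i → escape time 2
(row=2, col=1): c = -0.5260 + -1.4000i → escape time 2
(row=2, col=2): c = -0.3320 + -1.4000i → escape time 2
(row=2, col=3): c = -0.1380 + -1.4000i → escape time 2
(row=2, col=4): c = 0.0560 + -1.4000i → escape time 2
(row=2, col=5): c = 0.2500 + -1.4000i → escape time 2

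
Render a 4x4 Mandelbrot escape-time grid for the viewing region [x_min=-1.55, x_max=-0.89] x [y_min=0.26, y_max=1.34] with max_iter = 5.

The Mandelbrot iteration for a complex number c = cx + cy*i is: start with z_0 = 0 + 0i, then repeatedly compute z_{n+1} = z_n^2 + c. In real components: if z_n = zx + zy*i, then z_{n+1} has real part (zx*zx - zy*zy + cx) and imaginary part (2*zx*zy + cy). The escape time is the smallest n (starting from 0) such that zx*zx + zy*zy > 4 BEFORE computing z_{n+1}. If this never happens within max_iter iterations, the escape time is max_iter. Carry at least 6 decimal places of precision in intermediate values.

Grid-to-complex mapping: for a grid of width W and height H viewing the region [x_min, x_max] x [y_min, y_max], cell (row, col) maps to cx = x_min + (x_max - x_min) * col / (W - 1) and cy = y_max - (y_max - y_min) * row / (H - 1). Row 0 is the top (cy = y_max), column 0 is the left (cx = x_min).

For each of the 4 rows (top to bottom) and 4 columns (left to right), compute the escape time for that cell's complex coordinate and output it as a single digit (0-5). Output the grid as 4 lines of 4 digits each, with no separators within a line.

Answer: 1222
2333
3345
5555

Derivation:
(row=0, col=0): c = -1.5500 + 1.3400i → escape time 1
(row=0, col=1): c = -1.3300 + 1.3400i → escape time 2
(row=0, col=2): c = -1.1100 + 1.3400i → escape time 2
(row=0, col=3): c = -0.8900 + 1.3400i → escape time 2
(row=1, col=0): c = -1.5500 + 0.9800i → escape time 2
(row=1, col=1): c = -1.3300 + 0.9800i → escape time 3
(row=1, col=2): c = -1.1100 + 0.9800i → escape time 3
(row=1, col=3): c = -0.8900 + 0.9800i → escape time 3
(row=2, col=0): c = -1.5500 + 0.6200i → escape time 3
(row=2, col=1): c = -1.3300 + 0.6200i → escape time 3
(row=2, col=2): c = -1.1100 + 0.6200i → escape time 4
(row=2, col=3): c = -0.8900 + 0.6200i → escape time 5
(row=3, col=0): c = -1.5500 + 0.2600i → escape time 5
(row=3, col=1): c = -1.3300 + 0.2600i → escape time 5
(row=3, col=2): c = -1.1100 + 0.2600i → escape time 5
(row=3, col=3): c = -0.8900 + 0.2600i → escape time 5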